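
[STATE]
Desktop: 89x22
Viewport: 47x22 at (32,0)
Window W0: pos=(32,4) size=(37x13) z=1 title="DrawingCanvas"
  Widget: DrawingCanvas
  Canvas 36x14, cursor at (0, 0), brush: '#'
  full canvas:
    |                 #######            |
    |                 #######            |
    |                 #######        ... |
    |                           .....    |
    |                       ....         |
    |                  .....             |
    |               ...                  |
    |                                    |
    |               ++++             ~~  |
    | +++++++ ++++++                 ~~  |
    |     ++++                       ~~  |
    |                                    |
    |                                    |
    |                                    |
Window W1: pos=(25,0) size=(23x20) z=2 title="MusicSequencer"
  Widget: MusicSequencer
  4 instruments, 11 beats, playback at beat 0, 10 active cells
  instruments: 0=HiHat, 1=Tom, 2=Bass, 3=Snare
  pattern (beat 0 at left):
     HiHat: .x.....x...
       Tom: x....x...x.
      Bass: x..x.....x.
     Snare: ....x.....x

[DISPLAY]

━━━━━━━━━━━━━━━┓                               
Sequencer      ┃                               
───────────────┨                               
▼1234567890    ┃                               
·█·····█···    ┃━━━━━━━━━━━━━━━━━━━━┓          
█····█···█·    ┃                    ┃          
█··█·····█·    ┃────────────────────┨          
····█·····█    ┃  #######           ┃          
               ┃  #######           ┃          
               ┃  #######        ...┃          
               ┃            .....   ┃          
               ┃        ....        ┃          
               ┃   .....            ┃          
               ┃...                 ┃          
               ┃                    ┃          
               ┃++++             ~~ ┃          
               ┃━━━━━━━━━━━━━━━━━━━━┛          
               ┃                               
               ┃                               
━━━━━━━━━━━━━━━┛                               
                                               
                                               


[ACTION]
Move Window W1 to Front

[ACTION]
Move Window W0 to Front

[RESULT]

━━━━━━━━━━━━━━━┓                               
Sequencer      ┃                               
───────────────┨                               
▼1234567890    ┃                               
┏━━━━━━━━━━━━━━━━━━━━━━━━━━━━━━━━━━━┓          
┃ DrawingCanvas                     ┃          
┠───────────────────────────────────┨          
┃+                #######           ┃          
┃                 #######           ┃          
┃                 #######        ...┃          
┃                           .....   ┃          
┃                       ....        ┃          
┃                  .....            ┃          
┃               ...                 ┃          
┃                                   ┃          
┃               ++++             ~~ ┃          
┗━━━━━━━━━━━━━━━━━━━━━━━━━━━━━━━━━━━┛          
               ┃                               
               ┃                               
━━━━━━━━━━━━━━━┛                               
                                               
                                               


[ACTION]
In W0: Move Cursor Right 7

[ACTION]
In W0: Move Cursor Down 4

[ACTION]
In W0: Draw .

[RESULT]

━━━━━━━━━━━━━━━┓                               
Sequencer      ┃                               
───────────────┨                               
▼1234567890    ┃                               
┏━━━━━━━━━━━━━━━━━━━━━━━━━━━━━━━━━━━┓          
┃ DrawingCanvas                     ┃          
┠───────────────────────────────────┨          
┃                 #######           ┃          
┃                 #######           ┃          
┃                 #######        ...┃          
┃                           .....   ┃          
┃       .               ....        ┃          
┃                  .....            ┃          
┃               ...                 ┃          
┃                                   ┃          
┃               ++++             ~~ ┃          
┗━━━━━━━━━━━━━━━━━━━━━━━━━━━━━━━━━━━┛          
               ┃                               
               ┃                               
━━━━━━━━━━━━━━━┛                               
                                               
                                               


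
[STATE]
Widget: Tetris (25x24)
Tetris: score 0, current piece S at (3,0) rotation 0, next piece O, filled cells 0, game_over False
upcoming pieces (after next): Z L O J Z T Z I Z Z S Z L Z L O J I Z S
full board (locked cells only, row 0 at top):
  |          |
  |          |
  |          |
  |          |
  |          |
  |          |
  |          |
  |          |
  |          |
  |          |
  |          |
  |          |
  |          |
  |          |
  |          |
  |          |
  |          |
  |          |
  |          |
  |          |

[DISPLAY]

    ░░    │Next:         
   ░░     │▓▓            
          │▓▓            
          │              
          │              
          │              
          │Score:        
          │0             
          │              
          │              
          │              
          │              
          │              
          │              
          │              
          │              
          │              
          │              
          │              
          │              
          │              
          │              
          │              
          │              


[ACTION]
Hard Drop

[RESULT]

    ▓▓    │Next:         
    ▓▓    │▓▓            
          │ ▓▓           
          │              
          │              
          │              
          │Score:        
          │0             
          │              
          │              
          │              
          │              
          │              
          │              
          │              
          │              
          │              
          │              
    ░░    │              
   ░░     │              
          │              
          │              
          │              
          │              


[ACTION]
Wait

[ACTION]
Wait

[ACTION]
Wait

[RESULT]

          │Next:         
          │▓▓            
          │ ▓▓           
    ▓▓    │              
    ▓▓    │              
          │              
          │Score:        
          │0             
          │              
          │              
          │              
          │              
          │              
          │              
          │              
          │              
          │              
          │              
    ░░    │              
   ░░     │              
          │              
          │              
          │              
          │              


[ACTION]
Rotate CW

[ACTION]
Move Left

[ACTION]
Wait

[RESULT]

          │Next:         
          │▓▓            
          │ ▓▓           
          │              
   ▓▓     │              
   ▓▓     │              
          │Score:        
          │0             
          │              
          │              
          │              
          │              
          │              
          │              
          │              
          │              
          │              
          │              
    ░░    │              
   ░░     │              
          │              
          │              
          │              
          │              


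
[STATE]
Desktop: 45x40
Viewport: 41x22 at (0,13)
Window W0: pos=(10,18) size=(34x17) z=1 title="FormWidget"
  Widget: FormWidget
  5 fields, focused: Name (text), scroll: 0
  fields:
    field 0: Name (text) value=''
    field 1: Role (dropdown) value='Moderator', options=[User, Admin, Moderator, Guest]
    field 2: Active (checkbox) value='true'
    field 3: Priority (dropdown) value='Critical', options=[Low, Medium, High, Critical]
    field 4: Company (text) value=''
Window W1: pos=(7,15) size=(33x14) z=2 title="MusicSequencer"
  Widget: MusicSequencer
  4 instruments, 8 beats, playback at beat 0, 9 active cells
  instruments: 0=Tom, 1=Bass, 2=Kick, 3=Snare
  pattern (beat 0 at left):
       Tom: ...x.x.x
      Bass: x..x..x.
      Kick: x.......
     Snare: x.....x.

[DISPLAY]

                                         
                                         
       ┏━━━━━━━━━━━━━━━━━━━━━━━━━━━━━━━┓ 
       ┃ MusicSequencer                ┃ 
       ┠───────────────────────────────┨ 
       ┃      ▼1234567                 ┃━
       ┃   Tom···█·█·█                 ┃ 
       ┃  Bass█··█··█·                 ┃─
       ┃  Kick█·······                 ┃ 
       ┃ Snare█·····█·                 ┃ 
       ┃                               ┃ 
       ┃                               ┃ 
       ┃                               ┃ 
       ┃                               ┃ 
       ┃                               ┃ 
       ┗━━━━━━━━━━━━━━━━━━━━━━━━━━━━━━━┛ 
          ┃                              
          ┃                              
          ┃                              
          ┃                              
          ┃                              
          ┗━━━━━━━━━━━━━━━━━━━━━━━━━━━━━━


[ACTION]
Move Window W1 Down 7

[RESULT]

                                         
                                         
                                         
                                         
                                         
          ┏━━━━━━━━━━━━━━━━━━━━━━━━━━━━━━
          ┃ FormWidget                   
          ┠──────────────────────────────
          ┃> Name:       [               
       ┏━━━━━━━━━━━━━━━━━━━━━━━━━━━━━━━┓ 
       ┃ MusicSequencer                ┃ 
       ┠───────────────────────────────┨ 
       ┃      ▼1234567                 ┃ 
       ┃   Tom···█·█·█                 ┃ 
       ┃  Bass█··█··█·                 ┃ 
       ┃  Kick█·······                 ┃ 
       ┃ Snare█·····█·                 ┃ 
       ┃                               ┃ 
       ┃                               ┃ 
       ┃                               ┃ 
       ┃                               ┃ 
       ┃                               ┃━


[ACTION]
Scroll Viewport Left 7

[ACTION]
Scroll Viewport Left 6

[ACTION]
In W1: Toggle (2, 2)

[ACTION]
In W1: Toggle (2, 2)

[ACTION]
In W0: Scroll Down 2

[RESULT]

                                         
                                         
                                         
                                         
                                         
          ┏━━━━━━━━━━━━━━━━━━━━━━━━━━━━━━
          ┃ FormWidget                   
          ┠──────────────────────────────
          ┃  Active:     [x]             
       ┏━━━━━━━━━━━━━━━━━━━━━━━━━━━━━━━┓ 
       ┃ MusicSequencer                ┃ 
       ┠───────────────────────────────┨ 
       ┃      ▼1234567                 ┃ 
       ┃   Tom···█·█·█                 ┃ 
       ┃  Bass█··█··█·                 ┃ 
       ┃  Kick█·······                 ┃ 
       ┃ Snare█·····█·                 ┃ 
       ┃                               ┃ 
       ┃                               ┃ 
       ┃                               ┃ 
       ┃                               ┃ 
       ┃                               ┃━


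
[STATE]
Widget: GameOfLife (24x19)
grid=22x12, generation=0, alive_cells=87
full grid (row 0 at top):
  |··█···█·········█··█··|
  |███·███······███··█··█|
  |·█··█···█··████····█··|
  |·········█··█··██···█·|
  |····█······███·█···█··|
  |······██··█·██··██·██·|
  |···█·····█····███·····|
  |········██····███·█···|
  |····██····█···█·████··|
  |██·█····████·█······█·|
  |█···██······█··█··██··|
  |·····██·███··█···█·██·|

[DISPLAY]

Gen: 0                  
··█···█·········█··█··  
███·███······███··█··█  
·█··█···█··████····█··  
·········█··█··██···█·  
····█······███·█···█··  
······██··█·██··██·██·  
···█·····█····███·····  
········██····███·█···  
····██····█···█·████··  
██·█····████·█······█·  
█···██······█··█··██··  
·····██·███··█···█·██·  
                        
                        
                        
                        
                        
                        


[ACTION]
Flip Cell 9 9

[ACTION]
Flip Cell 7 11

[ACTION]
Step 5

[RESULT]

Gen: 5                  
·███··········█··█··█·  
█······█·····█··██····  
·█·████·········██··█·  
··█·█·················  
··············███·····  
······················  
············██········  
········█·█···········  
········█···█·········  
██·██····█············  
█······█·█············  
·█·█···██·············  
                        
                        
                        
                        
                        
                        


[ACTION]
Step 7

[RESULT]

Gen: 12                 
·················██···  
···············█·██···  
······················  
██████················  
··············█·······  
··············█·█·····  
··············█·█·····  
········█·············  
········█·············  
██····················  
██······█·············  
········█·············  
                        
                        
                        
                        
                        
                        


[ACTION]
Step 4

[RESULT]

Gen: 16                 
······················  
·█··█············█····  
█····█···········█····  
█····█················  
█····█················  
·█··█·················  
······················  
······················  
······················  
██····················  
██····················  
······················  
                        
                        
                        
                        
                        
                        


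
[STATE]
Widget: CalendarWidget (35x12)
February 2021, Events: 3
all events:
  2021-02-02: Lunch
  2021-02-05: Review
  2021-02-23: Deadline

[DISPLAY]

           February 2021           
Mo Tu We Th Fr Sa Su               
 1  2*  3  4  5*  6  7             
 8  9 10 11 12 13 14               
15 16 17 18 19 20 21               
22 23* 24 25 26 27 28              
                                   
                                   
                                   
                                   
                                   
                                   


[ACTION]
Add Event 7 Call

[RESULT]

           February 2021           
Mo Tu We Th Fr Sa Su               
 1  2*  3  4  5*  6  7*            
 8  9 10 11 12 13 14               
15 16 17 18 19 20 21               
22 23* 24 25 26 27 28              
                                   
                                   
                                   
                                   
                                   
                                   


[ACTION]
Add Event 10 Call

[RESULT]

           February 2021           
Mo Tu We Th Fr Sa Su               
 1  2*  3  4  5*  6  7*            
 8  9 10* 11 12 13 14              
15 16 17 18 19 20 21               
22 23* 24 25 26 27 28              
                                   
                                   
                                   
                                   
                                   
                                   


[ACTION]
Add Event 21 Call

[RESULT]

           February 2021           
Mo Tu We Th Fr Sa Su               
 1  2*  3  4  5*  6  7*            
 8  9 10* 11 12 13 14              
15 16 17 18 19 20 21*              
22 23* 24 25 26 27 28              
                                   
                                   
                                   
                                   
                                   
                                   


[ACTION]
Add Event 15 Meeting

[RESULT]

           February 2021           
Mo Tu We Th Fr Sa Su               
 1  2*  3  4  5*  6  7*            
 8  9 10* 11 12 13 14              
15* 16 17 18 19 20 21*             
22 23* 24 25 26 27 28              
                                   
                                   
                                   
                                   
                                   
                                   


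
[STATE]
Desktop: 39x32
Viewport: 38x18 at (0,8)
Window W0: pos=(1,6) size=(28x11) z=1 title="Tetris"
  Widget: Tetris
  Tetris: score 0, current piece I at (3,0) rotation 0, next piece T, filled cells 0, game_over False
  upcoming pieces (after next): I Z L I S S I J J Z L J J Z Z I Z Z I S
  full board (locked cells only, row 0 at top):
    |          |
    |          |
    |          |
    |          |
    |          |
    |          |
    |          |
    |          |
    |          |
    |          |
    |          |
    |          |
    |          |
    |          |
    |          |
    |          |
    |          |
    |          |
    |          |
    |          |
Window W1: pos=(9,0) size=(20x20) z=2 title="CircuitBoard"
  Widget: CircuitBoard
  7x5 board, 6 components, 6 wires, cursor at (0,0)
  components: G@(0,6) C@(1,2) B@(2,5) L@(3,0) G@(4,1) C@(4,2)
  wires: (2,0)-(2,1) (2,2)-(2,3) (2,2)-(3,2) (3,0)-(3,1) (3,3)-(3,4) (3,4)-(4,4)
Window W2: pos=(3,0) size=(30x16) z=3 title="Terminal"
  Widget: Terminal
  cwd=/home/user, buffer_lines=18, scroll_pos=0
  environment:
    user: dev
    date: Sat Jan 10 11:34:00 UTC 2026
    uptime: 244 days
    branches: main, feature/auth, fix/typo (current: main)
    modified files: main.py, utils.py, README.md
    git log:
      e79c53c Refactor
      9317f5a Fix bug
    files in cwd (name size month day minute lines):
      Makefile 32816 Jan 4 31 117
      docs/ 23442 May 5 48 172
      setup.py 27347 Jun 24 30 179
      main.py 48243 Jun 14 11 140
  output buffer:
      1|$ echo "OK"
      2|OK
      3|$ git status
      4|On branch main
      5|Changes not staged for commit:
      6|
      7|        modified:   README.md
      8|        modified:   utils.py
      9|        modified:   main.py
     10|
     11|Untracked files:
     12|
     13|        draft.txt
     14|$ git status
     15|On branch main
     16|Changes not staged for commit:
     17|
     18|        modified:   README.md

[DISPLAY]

 ┠─┃                            ┃     
 ┃ ┃        modified:   README.m┃     
 ┃ ┃        modified:   utils.py┃     
 ┃ ┃        modified:   main.py ┃     
 ┃ ┃                            ┃     
 ┃ ┃Untracked files:            ┃     
 ┃ ┃                            ┃     
 ┃ ┗━━━━━━━━━━━━━━━━━━━━━━━━━━━━┛     
 ┗━━━━━━━┃                  ┃         
         ┃                  ┃         
         ┃                  ┃         
         ┗━━━━━━━━━━━━━━━━━━┛         
                                      
                                      
                                      
                                      
                                      
                                      


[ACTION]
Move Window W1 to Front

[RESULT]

 ┠─┃     ┃2   · ─ ·   · ─ · ┃   ┃     
 ┃ ┃     ┃            │     ┃E.m┃     
 ┃ ┃     ┃3   L ─ ·   ·   · ┃.py┃     
 ┃ ┃     ┃                  ┃py ┃     
 ┃ ┃     ┃4       G   C     ┃   ┃     
 ┃ ┃Untra┃Cursor: (0,0)     ┃   ┃     
 ┃ ┃     ┃                  ┃   ┃     
 ┃ ┗━━━━━┃                  ┃━━━┛     
 ┗━━━━━━━┃                  ┃         
         ┃                  ┃         
         ┃                  ┃         
         ┗━━━━━━━━━━━━━━━━━━┛         
                                      
                                      
                                      
                                      
                                      
                                      


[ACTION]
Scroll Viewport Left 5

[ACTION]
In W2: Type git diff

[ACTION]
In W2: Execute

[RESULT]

 ┠─┃diff ┃2   · ─ ·   · ─ · ┃in.┃     
 ┃ ┃--- a┃            │     ┃   ┃     
 ┃ ┃+++ b┃3   L ─ ·   ·   · ┃   ┃     
 ┃ ┃@@ -1┃                  ┃   ┃     
 ┃ ┃+# up┃4       G   C     ┃   ┃     
 ┃ ┃ impo┃Cursor: (0,0)     ┃   ┃     
 ┃ ┃$ █  ┃                  ┃   ┃     
 ┃ ┗━━━━━┃                  ┃━━━┛     
 ┗━━━━━━━┃                  ┃         
         ┃                  ┃         
         ┃                  ┃         
         ┗━━━━━━━━━━━━━━━━━━┛         
                                      
                                      
                                      
                                      
                                      
                                      


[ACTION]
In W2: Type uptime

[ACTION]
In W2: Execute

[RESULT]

 ┠─┃+++ b┃2   · ─ ·   · ─ · ┃   ┃     
 ┃ ┃@@ -1┃            │     ┃   ┃     
 ┃ ┃+# up┃3   L ─ ·   ·   · ┃   ┃     
 ┃ ┃ impo┃                  ┃   ┃     
 ┃ ┃$ upt┃4       G   C     ┃   ┃     
 ┃ ┃ 10:0┃Cursor: (0,0)     ┃   ┃     
 ┃ ┃$ █  ┃                  ┃   ┃     
 ┃ ┗━━━━━┃                  ┃━━━┛     
 ┗━━━━━━━┃                  ┃         
         ┃                  ┃         
         ┃                  ┃         
         ┗━━━━━━━━━━━━━━━━━━┛         
                                      
                                      
                                      
                                      
                                      
                                      


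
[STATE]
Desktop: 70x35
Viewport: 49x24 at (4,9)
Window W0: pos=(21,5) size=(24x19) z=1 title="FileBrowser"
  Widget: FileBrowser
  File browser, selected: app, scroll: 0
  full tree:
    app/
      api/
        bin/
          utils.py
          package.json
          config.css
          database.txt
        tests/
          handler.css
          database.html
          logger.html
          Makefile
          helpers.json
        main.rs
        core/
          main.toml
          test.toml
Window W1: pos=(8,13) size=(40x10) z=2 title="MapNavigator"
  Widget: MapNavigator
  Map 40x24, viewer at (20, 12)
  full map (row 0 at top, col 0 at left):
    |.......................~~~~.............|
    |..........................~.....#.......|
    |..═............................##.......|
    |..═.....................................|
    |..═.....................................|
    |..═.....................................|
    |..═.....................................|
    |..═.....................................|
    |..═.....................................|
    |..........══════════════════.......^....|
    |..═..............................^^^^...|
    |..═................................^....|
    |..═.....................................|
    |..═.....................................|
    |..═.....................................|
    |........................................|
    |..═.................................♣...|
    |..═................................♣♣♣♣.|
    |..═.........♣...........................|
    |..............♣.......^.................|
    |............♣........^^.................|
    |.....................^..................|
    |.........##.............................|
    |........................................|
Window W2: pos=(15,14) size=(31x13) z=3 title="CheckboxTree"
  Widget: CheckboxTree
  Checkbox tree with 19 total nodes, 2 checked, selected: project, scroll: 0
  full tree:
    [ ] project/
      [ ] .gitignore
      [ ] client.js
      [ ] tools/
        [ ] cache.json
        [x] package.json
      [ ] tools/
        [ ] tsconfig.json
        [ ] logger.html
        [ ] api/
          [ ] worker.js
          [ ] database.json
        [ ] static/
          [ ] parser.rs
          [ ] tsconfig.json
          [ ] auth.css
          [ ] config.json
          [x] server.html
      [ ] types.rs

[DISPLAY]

                 ┃    [+] api/          ┃        
                 ┃                      ┃        
                 ┃                      ┃        
                 ┃                      ┃        
    ┏━━━━━━━━━━━━━━━━━━━━━━━━━━━━━━━━━━━━━━┓     
    ┃ MapNa┏━━━━━━━━━━━━━━━━━━━━━━━━━━━━━┓ ┃     
    ┠──────┃ CheckboxTree                ┃─┨     
    ┃......┠─────────────────────────────┨.┃     
    ┃.═....┃>[-] project/                ┃.┃     
    ┃.═....┃   [ ] .gitignore            ┃.┃     
    ┃.═....┃   [ ] client.js             ┃.┃     
    ┃.═....┃   [-] tools/                ┃.┃     
    ┃.═....┃     [ ] cache.json          ┃.┃     
    ┗━━━━━━┃     [x] package.json        ┃━┛     
           ┃   [-] tools/                ┃       
           ┃     [ ] tsconfig.json       ┃       
           ┃     [ ] logger.html         ┃       
           ┗━━━━━━━━━━━━━━━━━━━━━━━━━━━━━┛       
                                                 
                                                 
                                                 
                                                 
                                                 
                                                 


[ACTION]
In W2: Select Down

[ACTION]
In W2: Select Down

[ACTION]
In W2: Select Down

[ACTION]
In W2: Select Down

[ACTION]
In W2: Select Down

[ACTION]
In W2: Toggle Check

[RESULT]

                 ┃    [+] api/          ┃        
                 ┃                      ┃        
                 ┃                      ┃        
                 ┃                      ┃        
    ┏━━━━━━━━━━━━━━━━━━━━━━━━━━━━━━━━━━━━━━┓     
    ┃ MapNa┏━━━━━━━━━━━━━━━━━━━━━━━━━━━━━┓ ┃     
    ┠──────┃ CheckboxTree                ┃─┨     
    ┃......┠─────────────────────────────┨.┃     
    ┃.═....┃ [-] project/                ┃.┃     
    ┃.═....┃   [ ] .gitignore            ┃.┃     
    ┃.═....┃   [ ] client.js             ┃.┃     
    ┃.═....┃   [ ] tools/                ┃.┃     
    ┃.═....┃     [ ] cache.json          ┃.┃     
    ┗━━━━━━┃>    [ ] package.json        ┃━┛     
           ┃   [-] tools/                ┃       
           ┃     [ ] tsconfig.json       ┃       
           ┃     [ ] logger.html         ┃       
           ┗━━━━━━━━━━━━━━━━━━━━━━━━━━━━━┛       
                                                 
                                                 
                                                 
                                                 
                                                 
                                                 


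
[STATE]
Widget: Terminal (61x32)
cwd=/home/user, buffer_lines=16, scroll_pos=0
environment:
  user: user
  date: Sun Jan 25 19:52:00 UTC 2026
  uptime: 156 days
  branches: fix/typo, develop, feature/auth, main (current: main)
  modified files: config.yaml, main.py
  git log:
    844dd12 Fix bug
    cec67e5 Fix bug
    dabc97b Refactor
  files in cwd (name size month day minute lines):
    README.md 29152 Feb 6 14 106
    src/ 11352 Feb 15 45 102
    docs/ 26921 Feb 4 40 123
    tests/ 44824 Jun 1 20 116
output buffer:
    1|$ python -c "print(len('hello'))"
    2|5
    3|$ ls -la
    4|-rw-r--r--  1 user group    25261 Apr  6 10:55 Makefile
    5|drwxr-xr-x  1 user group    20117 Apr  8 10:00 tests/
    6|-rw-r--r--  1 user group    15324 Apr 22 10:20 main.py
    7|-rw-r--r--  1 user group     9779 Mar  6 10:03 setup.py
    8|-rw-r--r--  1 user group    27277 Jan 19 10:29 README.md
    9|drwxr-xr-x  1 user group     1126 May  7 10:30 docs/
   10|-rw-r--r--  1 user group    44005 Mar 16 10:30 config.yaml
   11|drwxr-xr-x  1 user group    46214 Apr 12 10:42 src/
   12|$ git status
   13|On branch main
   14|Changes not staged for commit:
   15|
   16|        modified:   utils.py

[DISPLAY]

$ python -c "print(len('hello'))"                            
5                                                            
$ ls -la                                                     
-rw-r--r--  1 user group    25261 Apr  6 10:55 Makefile      
drwxr-xr-x  1 user group    20117 Apr  8 10:00 tests/        
-rw-r--r--  1 user group    15324 Apr 22 10:20 main.py       
-rw-r--r--  1 user group     9779 Mar  6 10:03 setup.py      
-rw-r--r--  1 user group    27277 Jan 19 10:29 README.md     
drwxr-xr-x  1 user group     1126 May  7 10:30 docs/         
-rw-r--r--  1 user group    44005 Mar 16 10:30 config.yaml   
drwxr-xr-x  1 user group    46214 Apr 12 10:42 src/          
$ git status                                                 
On branch main                                               
Changes not staged for commit:                               
                                                             
        modified:   utils.py                                 
$ █                                                          
                                                             
                                                             
                                                             
                                                             
                                                             
                                                             
                                                             
                                                             
                                                             
                                                             
                                                             
                                                             
                                                             
                                                             
                                                             


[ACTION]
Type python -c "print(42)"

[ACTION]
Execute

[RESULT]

$ python -c "print(len('hello'))"                            
5                                                            
$ ls -la                                                     
-rw-r--r--  1 user group    25261 Apr  6 10:55 Makefile      
drwxr-xr-x  1 user group    20117 Apr  8 10:00 tests/        
-rw-r--r--  1 user group    15324 Apr 22 10:20 main.py       
-rw-r--r--  1 user group     9779 Mar  6 10:03 setup.py      
-rw-r--r--  1 user group    27277 Jan 19 10:29 README.md     
drwxr-xr-x  1 user group     1126 May  7 10:30 docs/         
-rw-r--r--  1 user group    44005 Mar 16 10:30 config.yaml   
drwxr-xr-x  1 user group    46214 Apr 12 10:42 src/          
$ git status                                                 
On branch main                                               
Changes not staged for commit:                               
                                                             
        modified:   utils.py                                 
$ python -c "print(42)"                                      
42                                                           
$ █                                                          
                                                             
                                                             
                                                             
                                                             
                                                             
                                                             
                                                             
                                                             
                                                             
                                                             
                                                             
                                                             
                                                             


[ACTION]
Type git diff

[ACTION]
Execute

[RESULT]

$ python -c "print(len('hello'))"                            
5                                                            
$ ls -la                                                     
-rw-r--r--  1 user group    25261 Apr  6 10:55 Makefile      
drwxr-xr-x  1 user group    20117 Apr  8 10:00 tests/        
-rw-r--r--  1 user group    15324 Apr 22 10:20 main.py       
-rw-r--r--  1 user group     9779 Mar  6 10:03 setup.py      
-rw-r--r--  1 user group    27277 Jan 19 10:29 README.md     
drwxr-xr-x  1 user group     1126 May  7 10:30 docs/         
-rw-r--r--  1 user group    44005 Mar 16 10:30 config.yaml   
drwxr-xr-x  1 user group    46214 Apr 12 10:42 src/          
$ git status                                                 
On branch main                                               
Changes not staged for commit:                               
                                                             
        modified:   utils.py                                 
$ python -c "print(42)"                                      
42                                                           
$ git diff                                                   
diff --git a/main.py b/main.py                               
--- a/main.py                                                
+++ b/main.py                                                
@@ -1,3 +1,4 @@                                              
+# updated                                                   
 import sys                                                  
$ █                                                          
                                                             
                                                             
                                                             
                                                             
                                                             
                                                             


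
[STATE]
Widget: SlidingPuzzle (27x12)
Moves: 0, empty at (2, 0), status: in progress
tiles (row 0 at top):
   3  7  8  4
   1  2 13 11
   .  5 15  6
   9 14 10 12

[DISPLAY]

┌────┬────┬────┬────┐      
│  3 │  7 │  8 │  4 │      
├────┼────┼────┼────┤      
│  1 │  2 │ 13 │ 11 │      
├────┼────┼────┼────┤      
│    │  5 │ 15 │  6 │      
├────┼────┼────┼────┤      
│  9 │ 14 │ 10 │ 12 │      
└────┴────┴────┴────┘      
Moves: 0                   
                           
                           


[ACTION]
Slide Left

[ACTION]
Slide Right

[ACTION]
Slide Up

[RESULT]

┌────┬────┬────┬────┐      
│  3 │  7 │  8 │  4 │      
├────┼────┼────┼────┤      
│  1 │  2 │ 13 │ 11 │      
├────┼────┼────┼────┤      
│  9 │  5 │ 15 │  6 │      
├────┼────┼────┼────┤      
│    │ 14 │ 10 │ 12 │      
└────┴────┴────┴────┘      
Moves: 3                   
                           
                           


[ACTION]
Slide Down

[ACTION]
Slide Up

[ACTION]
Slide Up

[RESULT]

┌────┬────┬────┬────┐      
│  3 │  7 │  8 │  4 │      
├────┼────┼────┼────┤      
│  1 │  2 │ 13 │ 11 │      
├────┼────┼────┼────┤      
│  9 │  5 │ 15 │  6 │      
├────┼────┼────┼────┤      
│    │ 14 │ 10 │ 12 │      
└────┴────┴────┴────┘      
Moves: 5                   
                           
                           
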